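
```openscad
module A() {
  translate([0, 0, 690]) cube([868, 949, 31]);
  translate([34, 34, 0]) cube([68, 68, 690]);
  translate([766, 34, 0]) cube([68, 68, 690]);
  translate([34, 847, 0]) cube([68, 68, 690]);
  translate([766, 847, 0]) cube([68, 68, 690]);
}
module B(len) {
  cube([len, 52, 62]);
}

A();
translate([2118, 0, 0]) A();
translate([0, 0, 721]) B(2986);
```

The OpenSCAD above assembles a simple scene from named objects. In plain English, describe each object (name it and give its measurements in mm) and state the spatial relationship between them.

A is a table with a 868×949 mm rectangular top, 31 mm thick, top surface at z = 721 mm, supported by four 68×68 mm square legs, each inset 34 mm from the nearest pair of top edges, running from the floor.

B is a rectangular beam 2986 mm long (x), 52 mm deep (y), 62 mm thick (z).

The beam spans the tops of two tables placed 1250 mm apart, resting at z = 721 mm.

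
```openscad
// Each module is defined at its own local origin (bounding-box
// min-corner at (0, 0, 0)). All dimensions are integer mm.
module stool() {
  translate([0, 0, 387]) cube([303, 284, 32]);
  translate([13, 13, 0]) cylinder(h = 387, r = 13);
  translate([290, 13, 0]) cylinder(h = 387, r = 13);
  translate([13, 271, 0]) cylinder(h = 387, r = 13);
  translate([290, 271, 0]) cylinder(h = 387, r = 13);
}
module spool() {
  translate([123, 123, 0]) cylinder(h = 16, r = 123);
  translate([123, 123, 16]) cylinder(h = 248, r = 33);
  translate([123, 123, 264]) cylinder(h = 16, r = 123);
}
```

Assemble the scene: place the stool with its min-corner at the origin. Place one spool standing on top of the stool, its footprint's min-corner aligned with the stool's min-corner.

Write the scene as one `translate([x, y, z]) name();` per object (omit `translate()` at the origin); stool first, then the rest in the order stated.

stool();
translate([0, 0, 419]) spool();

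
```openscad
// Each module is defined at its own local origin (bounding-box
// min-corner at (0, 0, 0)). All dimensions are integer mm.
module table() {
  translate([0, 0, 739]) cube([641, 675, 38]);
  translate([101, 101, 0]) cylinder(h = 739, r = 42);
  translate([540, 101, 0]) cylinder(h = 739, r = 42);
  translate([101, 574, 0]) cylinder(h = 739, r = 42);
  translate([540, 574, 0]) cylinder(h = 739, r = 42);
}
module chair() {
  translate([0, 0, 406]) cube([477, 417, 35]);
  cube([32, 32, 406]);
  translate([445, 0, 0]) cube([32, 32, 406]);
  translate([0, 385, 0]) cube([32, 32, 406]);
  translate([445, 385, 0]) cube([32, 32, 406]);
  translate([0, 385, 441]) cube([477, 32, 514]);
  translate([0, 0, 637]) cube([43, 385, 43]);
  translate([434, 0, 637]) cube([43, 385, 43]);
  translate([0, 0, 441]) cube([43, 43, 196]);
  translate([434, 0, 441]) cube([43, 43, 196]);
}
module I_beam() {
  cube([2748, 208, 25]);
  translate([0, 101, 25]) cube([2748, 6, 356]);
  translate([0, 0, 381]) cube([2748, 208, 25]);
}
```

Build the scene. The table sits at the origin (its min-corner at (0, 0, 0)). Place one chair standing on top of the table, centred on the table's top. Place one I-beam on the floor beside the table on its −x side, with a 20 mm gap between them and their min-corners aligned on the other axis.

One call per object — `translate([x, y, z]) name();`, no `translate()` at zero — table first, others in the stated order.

table();
translate([82, 129, 777]) chair();
translate([-2768, 0, 0]) I_beam();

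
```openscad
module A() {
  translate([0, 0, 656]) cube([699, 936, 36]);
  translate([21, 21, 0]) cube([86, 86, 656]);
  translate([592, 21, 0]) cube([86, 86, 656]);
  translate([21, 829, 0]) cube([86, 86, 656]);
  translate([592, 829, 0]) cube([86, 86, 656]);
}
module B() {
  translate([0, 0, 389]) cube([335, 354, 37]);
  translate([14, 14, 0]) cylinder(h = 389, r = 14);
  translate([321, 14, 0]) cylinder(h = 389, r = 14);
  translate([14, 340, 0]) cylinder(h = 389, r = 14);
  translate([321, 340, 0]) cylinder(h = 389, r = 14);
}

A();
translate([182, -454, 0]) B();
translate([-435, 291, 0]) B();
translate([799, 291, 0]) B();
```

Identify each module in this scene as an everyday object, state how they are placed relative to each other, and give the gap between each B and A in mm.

Each stool's nearest face is 100 mm from the table's bounding box.

A is a table. B is a stool. Three stools sit around the table at the −y, −x, +x sides. The gap between each stool and the table is 100 mm.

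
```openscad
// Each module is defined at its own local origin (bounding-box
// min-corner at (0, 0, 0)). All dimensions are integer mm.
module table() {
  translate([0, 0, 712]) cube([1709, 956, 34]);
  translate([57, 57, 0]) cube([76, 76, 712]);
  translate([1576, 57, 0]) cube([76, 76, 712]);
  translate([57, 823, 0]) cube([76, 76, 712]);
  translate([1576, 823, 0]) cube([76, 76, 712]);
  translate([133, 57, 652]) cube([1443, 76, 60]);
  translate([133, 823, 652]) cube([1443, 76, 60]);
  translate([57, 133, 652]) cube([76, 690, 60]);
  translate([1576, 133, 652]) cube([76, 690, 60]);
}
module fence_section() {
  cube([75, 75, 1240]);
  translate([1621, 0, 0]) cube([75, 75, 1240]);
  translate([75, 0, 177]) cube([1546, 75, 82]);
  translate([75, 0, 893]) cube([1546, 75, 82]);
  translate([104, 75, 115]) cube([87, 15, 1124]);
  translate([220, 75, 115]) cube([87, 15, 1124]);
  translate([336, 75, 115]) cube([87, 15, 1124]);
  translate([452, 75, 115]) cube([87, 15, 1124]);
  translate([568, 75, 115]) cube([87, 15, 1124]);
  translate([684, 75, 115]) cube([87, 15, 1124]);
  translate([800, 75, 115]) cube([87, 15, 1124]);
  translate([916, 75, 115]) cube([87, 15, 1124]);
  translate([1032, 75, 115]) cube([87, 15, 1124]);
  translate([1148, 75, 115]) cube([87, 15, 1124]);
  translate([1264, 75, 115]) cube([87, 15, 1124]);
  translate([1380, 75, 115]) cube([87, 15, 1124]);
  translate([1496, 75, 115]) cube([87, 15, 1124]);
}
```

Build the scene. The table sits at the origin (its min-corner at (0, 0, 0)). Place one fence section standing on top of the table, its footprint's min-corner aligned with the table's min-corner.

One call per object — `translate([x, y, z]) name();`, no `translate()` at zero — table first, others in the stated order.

table();
translate([0, 0, 746]) fence_section();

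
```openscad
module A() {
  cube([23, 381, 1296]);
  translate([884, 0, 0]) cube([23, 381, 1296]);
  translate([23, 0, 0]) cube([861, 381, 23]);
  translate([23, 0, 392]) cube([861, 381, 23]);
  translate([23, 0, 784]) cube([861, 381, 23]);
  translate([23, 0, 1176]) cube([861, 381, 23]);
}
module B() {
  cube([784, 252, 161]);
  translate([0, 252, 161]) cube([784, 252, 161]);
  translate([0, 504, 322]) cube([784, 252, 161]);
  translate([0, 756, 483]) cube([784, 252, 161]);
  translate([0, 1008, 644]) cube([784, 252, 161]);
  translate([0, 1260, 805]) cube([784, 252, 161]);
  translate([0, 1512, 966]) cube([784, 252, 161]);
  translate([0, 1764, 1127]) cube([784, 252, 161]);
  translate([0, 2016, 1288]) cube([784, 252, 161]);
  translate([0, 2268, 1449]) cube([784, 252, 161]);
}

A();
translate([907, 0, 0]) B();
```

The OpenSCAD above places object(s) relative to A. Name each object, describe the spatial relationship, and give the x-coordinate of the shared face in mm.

The bookshelf's +x face and the staircase's −x face are both at x = 907 mm.

A is a bookshelf. B is a staircase. The staircase is against the bookshelf's +x side, with their −y faces flush. The x-coordinate of the shared face is 907 mm.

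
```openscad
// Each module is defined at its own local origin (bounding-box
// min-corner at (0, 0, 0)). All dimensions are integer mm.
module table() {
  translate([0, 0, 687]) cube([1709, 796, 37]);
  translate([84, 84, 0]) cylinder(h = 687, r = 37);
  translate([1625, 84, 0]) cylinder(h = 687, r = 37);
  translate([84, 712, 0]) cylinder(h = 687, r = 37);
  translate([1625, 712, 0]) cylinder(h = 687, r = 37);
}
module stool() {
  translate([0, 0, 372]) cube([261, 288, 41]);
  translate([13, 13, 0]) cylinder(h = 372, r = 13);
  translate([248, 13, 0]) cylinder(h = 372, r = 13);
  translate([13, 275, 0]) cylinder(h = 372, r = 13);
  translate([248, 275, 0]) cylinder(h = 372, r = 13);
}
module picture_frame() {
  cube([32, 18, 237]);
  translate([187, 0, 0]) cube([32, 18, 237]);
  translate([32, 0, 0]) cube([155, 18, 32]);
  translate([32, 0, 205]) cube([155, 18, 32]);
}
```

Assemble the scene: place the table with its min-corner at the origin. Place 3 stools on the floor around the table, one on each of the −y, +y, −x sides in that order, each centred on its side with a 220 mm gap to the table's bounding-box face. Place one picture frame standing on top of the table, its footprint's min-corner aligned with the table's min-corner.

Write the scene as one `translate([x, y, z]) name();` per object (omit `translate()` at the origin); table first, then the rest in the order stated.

table();
translate([724, -508, 0]) stool();
translate([724, 1016, 0]) stool();
translate([-481, 254, 0]) stool();
translate([0, 0, 724]) picture_frame();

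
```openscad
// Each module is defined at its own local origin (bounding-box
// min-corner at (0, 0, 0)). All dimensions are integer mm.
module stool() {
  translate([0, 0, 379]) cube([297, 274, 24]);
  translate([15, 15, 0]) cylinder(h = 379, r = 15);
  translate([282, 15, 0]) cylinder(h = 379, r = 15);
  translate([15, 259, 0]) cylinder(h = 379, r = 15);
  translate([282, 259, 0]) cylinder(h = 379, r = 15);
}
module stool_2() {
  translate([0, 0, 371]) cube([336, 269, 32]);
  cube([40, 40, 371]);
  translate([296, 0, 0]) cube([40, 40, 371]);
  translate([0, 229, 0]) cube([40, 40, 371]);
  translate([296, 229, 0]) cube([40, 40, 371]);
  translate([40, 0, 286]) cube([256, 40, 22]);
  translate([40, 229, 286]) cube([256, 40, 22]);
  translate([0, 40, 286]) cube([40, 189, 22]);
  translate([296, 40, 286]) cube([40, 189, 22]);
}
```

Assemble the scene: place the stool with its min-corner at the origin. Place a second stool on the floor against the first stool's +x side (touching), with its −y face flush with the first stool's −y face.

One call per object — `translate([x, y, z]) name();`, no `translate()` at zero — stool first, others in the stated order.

stool();
translate([297, 0, 0]) stool_2();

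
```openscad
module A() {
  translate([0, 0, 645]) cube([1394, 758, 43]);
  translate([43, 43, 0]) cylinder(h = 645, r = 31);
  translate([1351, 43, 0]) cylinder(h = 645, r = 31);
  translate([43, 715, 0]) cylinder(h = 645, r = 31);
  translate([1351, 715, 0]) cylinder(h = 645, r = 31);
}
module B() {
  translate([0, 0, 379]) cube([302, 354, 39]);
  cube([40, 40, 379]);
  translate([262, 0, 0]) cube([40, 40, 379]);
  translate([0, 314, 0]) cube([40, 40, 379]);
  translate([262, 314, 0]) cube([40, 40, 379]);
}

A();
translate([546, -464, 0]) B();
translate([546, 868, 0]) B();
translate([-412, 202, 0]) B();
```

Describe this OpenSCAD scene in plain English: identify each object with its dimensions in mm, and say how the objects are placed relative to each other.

A is a table: top 1394 mm (x) × 758 mm (y), 43 mm thick, upper face at z = 688 mm, on four round legs of 62 mm diameter, each leg's bounding box inset 12 mm from the nearest pair of top edges, running from z = 0 to the bottom of the top.

B is a four-legged stool. The seat is a 302×354×39 mm slab whose top surface is at z = 418 mm; four square legs, each 40×40 mm in cross-section, run from the floor (z = 0) to the underside of the seat, each flush with a corner of the seat.

Three stools sit around the table at the −y, +y, −x sides.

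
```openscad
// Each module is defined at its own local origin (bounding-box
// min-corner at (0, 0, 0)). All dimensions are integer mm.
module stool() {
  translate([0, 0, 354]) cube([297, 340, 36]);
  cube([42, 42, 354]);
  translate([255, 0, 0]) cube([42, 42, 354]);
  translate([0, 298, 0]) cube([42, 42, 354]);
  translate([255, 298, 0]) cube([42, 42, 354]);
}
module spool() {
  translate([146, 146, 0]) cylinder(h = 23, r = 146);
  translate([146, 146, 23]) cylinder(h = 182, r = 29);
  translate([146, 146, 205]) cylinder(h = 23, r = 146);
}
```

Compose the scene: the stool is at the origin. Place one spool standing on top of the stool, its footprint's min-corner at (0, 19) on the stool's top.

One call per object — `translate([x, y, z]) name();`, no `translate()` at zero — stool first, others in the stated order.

stool();
translate([0, 19, 390]) spool();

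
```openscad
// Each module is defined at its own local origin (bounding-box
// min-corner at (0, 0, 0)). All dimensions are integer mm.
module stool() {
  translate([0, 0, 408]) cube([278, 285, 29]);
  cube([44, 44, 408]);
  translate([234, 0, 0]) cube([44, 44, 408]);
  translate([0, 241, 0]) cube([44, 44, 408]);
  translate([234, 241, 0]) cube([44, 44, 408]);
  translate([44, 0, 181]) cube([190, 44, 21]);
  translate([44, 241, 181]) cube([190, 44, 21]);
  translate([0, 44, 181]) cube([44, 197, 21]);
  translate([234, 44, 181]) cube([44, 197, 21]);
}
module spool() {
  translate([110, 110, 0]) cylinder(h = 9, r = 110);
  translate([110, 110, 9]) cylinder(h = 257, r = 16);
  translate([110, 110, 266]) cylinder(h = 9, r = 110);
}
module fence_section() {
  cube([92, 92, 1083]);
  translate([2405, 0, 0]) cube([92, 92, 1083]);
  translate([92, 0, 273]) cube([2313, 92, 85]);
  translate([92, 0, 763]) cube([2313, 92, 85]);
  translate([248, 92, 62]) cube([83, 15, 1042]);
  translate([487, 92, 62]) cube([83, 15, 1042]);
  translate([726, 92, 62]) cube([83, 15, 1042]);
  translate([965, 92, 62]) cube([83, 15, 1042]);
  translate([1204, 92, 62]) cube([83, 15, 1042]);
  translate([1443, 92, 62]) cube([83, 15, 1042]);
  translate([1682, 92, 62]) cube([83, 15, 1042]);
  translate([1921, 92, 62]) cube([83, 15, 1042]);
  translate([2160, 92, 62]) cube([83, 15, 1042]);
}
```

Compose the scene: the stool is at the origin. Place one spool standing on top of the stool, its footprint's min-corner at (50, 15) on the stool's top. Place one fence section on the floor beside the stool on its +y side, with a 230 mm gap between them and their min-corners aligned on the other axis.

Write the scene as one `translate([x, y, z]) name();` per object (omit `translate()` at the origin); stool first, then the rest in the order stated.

stool();
translate([50, 15, 437]) spool();
translate([0, 515, 0]) fence_section();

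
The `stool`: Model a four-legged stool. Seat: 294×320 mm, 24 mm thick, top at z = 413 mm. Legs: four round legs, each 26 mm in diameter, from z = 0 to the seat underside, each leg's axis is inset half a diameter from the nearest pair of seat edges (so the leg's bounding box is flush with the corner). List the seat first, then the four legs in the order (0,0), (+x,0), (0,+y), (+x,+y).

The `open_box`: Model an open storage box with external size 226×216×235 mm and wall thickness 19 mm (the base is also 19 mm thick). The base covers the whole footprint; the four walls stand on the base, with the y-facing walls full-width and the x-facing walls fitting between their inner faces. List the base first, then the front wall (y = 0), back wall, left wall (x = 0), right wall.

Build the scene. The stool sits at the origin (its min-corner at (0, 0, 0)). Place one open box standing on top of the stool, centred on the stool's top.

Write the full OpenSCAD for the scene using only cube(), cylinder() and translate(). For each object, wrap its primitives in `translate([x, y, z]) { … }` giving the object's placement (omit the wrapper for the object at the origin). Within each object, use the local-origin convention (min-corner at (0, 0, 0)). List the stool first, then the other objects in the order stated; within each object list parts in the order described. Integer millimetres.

translate([0, 0, 389]) cube([294, 320, 24]);
translate([13, 13, 0]) cylinder(h = 389, r = 13);
translate([281, 13, 0]) cylinder(h = 389, r = 13);
translate([13, 307, 0]) cylinder(h = 389, r = 13);
translate([281, 307, 0]) cylinder(h = 389, r = 13);
translate([34, 52, 413]) {
  cube([226, 216, 19]);
  translate([0, 0, 19]) cube([226, 19, 216]);
  translate([0, 197, 19]) cube([226, 19, 216]);
  translate([0, 19, 19]) cube([19, 178, 216]);
  translate([207, 19, 19]) cube([19, 178, 216]);
}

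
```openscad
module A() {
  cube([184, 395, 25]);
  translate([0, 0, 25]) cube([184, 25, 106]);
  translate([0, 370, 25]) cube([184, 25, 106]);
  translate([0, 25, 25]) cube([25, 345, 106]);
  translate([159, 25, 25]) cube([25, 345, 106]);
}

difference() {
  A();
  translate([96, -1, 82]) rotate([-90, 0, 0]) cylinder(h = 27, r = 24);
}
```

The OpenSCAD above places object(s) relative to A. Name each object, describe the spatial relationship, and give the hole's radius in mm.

The subtracted cylinder has r = 24 mm.

A is an open box. The open box has a circular hole through its front wall. The hole's radius is 24 mm.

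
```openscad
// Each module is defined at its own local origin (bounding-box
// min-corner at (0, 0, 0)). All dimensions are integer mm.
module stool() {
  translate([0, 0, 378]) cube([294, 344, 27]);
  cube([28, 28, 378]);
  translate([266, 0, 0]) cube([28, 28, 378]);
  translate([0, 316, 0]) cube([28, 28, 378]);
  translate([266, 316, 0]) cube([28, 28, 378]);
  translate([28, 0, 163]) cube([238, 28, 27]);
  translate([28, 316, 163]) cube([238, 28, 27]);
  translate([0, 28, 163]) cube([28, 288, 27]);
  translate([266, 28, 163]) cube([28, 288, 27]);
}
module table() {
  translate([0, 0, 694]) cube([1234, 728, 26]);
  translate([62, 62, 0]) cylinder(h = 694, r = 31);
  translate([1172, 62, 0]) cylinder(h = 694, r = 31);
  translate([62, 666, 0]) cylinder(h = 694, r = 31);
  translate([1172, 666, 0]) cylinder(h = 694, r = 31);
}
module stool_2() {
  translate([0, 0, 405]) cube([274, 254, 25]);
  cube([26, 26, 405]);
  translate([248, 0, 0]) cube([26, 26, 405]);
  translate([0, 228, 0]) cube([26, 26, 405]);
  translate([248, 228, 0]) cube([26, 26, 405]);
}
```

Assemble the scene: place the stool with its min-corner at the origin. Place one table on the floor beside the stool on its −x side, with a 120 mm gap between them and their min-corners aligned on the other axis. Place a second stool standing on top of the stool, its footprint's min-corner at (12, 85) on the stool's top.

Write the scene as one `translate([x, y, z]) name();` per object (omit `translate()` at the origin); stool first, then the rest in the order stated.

stool();
translate([-1354, 0, 0]) table();
translate([12, 85, 405]) stool_2();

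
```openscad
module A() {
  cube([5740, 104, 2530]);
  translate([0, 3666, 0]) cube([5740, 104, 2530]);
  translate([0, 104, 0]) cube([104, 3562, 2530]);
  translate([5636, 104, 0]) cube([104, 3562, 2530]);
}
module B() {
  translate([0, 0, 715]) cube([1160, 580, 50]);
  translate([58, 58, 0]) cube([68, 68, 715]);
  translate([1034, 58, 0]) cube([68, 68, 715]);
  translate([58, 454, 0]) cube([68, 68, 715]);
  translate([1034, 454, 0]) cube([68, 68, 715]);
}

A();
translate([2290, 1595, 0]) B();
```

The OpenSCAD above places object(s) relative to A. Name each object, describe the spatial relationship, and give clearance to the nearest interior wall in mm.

Clearances: x = 2186, y = 1491; minimum 1491 mm.

A is a house frame. B is a table. The table sits inside the house frame, centred. The clearance to the nearest interior wall is 1491 mm.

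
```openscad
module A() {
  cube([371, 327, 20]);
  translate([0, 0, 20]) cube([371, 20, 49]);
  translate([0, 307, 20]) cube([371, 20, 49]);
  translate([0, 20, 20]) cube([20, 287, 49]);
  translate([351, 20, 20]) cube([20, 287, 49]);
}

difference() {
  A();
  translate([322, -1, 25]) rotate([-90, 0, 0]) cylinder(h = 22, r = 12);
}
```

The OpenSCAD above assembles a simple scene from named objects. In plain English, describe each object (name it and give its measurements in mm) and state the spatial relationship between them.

A is an open storage box with external size 371×327×69 mm and wall thickness 20 mm (the base is also 20 mm thick). The base covers the whole footprint; the four walls stand on the base, with the y-facing walls full-width and the x-facing walls fitting between their inner faces.

The open box has a circular hole of radius 12 mm through its front wall, centred at (x = 322, z = 25).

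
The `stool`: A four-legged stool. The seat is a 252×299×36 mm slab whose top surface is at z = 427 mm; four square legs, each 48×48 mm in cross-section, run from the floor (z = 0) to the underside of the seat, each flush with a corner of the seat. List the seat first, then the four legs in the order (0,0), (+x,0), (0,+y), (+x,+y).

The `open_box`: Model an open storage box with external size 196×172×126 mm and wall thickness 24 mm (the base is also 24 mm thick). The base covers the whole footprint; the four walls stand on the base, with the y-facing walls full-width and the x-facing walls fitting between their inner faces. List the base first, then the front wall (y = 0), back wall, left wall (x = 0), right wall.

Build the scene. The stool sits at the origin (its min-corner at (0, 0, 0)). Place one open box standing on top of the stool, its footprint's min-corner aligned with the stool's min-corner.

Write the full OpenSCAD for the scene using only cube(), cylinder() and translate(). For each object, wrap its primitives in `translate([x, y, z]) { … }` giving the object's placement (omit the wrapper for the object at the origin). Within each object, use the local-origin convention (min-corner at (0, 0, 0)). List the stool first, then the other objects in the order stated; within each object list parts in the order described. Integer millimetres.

translate([0, 0, 391]) cube([252, 299, 36]);
cube([48, 48, 391]);
translate([204, 0, 0]) cube([48, 48, 391]);
translate([0, 251, 0]) cube([48, 48, 391]);
translate([204, 251, 0]) cube([48, 48, 391]);
translate([0, 0, 427]) {
  cube([196, 172, 24]);
  translate([0, 0, 24]) cube([196, 24, 102]);
  translate([0, 148, 24]) cube([196, 24, 102]);
  translate([0, 24, 24]) cube([24, 124, 102]);
  translate([172, 24, 24]) cube([24, 124, 102]);
}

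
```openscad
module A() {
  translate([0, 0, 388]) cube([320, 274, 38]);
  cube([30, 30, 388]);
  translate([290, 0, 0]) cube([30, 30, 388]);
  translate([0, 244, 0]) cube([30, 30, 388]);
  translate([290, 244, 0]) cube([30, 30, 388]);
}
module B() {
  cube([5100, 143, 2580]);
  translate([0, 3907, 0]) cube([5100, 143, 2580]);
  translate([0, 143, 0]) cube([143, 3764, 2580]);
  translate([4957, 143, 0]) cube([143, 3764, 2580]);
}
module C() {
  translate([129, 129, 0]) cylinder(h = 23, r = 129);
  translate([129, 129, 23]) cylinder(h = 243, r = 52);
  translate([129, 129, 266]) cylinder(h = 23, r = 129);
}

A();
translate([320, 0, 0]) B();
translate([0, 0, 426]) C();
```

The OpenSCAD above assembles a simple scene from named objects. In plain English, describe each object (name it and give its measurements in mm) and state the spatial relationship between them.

A is a four-legged stool. The seat is a 320×274×38 mm slab whose top surface is at z = 426 mm; four square legs, each 30×30 mm in cross-section, run from the floor (z = 0) to the underside of the seat, each flush with a corner of the seat.

B is the wall frame of a small rectangular building: four walls, each 2580 mm tall and 143 mm thick, enclosing a footprint 5100 mm (x) by 4050 mm (y) outside-to-outside, with no floor or roof. The front and back walls (the −y and +y sides) span the full width; the two side walls fit between them.

C is a spool: two coaxial disc flanges of radius 129 mm and thickness 23 mm, joined by a core cylinder of radius 52 mm and height 243 mm. The lower flange rests on z = 0 and the three cylinders share a vertical axis.

The house frame is against the stool's +x side, with their −y faces flush. The spool is on top of the stool.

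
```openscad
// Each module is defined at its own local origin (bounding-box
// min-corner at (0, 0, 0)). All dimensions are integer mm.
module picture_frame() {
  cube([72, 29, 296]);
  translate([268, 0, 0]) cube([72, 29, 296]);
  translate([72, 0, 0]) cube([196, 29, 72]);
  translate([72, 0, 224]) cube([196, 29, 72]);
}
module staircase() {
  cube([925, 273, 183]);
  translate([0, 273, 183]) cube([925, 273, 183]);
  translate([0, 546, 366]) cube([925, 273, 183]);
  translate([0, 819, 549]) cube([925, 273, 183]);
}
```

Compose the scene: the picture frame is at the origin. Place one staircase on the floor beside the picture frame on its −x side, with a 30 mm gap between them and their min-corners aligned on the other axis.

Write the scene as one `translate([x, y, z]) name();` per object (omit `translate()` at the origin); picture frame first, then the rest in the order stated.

picture_frame();
translate([-955, 0, 0]) staircase();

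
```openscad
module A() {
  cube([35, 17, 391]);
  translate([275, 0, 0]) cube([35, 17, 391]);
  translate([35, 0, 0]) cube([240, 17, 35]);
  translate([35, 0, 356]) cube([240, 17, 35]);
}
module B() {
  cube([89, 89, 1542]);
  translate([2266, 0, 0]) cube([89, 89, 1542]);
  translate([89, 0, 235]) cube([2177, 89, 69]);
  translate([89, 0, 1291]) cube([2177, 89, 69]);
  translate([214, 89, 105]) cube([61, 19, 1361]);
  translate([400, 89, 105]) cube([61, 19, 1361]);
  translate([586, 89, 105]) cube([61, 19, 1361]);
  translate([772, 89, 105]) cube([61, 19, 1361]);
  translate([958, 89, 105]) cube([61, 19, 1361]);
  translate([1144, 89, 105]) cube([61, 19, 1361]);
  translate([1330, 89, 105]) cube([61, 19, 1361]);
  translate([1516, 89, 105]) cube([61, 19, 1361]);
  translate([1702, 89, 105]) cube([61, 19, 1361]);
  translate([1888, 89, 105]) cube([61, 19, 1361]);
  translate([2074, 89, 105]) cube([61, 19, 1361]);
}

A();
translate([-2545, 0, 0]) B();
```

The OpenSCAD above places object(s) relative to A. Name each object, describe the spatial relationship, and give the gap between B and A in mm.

A is a picture frame. B is a fence section. The fence section is on the floor beside the picture frame on its −x side. The gap between the fence section and the picture frame is 190 mm.

The fence section's nearest face is 190 mm from the picture frame's −x face.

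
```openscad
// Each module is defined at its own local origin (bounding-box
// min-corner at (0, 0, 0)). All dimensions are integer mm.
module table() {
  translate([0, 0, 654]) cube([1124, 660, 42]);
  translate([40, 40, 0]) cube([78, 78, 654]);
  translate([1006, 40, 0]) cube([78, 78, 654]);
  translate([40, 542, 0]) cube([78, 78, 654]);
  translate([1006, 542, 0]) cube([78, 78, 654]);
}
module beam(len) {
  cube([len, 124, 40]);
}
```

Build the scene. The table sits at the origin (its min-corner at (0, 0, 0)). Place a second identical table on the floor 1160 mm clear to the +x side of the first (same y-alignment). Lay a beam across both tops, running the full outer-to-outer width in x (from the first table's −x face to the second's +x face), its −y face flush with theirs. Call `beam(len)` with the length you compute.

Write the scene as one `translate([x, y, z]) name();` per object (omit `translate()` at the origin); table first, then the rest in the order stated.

table();
translate([2284, 0, 0]) table();
translate([0, 0, 696]) beam(3408);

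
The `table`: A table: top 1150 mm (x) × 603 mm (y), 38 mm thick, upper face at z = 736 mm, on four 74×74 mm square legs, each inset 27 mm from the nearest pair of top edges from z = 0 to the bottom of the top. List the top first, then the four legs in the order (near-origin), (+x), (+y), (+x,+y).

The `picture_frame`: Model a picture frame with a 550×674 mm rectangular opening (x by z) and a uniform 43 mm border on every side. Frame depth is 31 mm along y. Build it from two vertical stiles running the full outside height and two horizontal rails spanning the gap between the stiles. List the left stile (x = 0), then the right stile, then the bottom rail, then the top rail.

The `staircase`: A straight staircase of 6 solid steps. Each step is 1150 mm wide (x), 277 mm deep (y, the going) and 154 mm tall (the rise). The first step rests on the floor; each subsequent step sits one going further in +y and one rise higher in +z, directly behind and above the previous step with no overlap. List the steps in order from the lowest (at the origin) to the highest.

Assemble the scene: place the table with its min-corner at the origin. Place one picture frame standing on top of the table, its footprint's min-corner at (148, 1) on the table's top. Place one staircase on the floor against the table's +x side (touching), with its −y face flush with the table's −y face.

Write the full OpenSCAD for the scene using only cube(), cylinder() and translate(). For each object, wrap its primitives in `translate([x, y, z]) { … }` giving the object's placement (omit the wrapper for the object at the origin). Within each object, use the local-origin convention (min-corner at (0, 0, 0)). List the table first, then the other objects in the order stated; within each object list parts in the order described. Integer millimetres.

translate([0, 0, 698]) cube([1150, 603, 38]);
translate([27, 27, 0]) cube([74, 74, 698]);
translate([1049, 27, 0]) cube([74, 74, 698]);
translate([27, 502, 0]) cube([74, 74, 698]);
translate([1049, 502, 0]) cube([74, 74, 698]);
translate([148, 1, 736]) {
  cube([43, 31, 760]);
  translate([593, 0, 0]) cube([43, 31, 760]);
  translate([43, 0, 0]) cube([550, 31, 43]);
  translate([43, 0, 717]) cube([550, 31, 43]);
}
translate([1150, 0, 0]) {
  cube([1150, 277, 154]);
  translate([0, 277, 154]) cube([1150, 277, 154]);
  translate([0, 554, 308]) cube([1150, 277, 154]);
  translate([0, 831, 462]) cube([1150, 277, 154]);
  translate([0, 1108, 616]) cube([1150, 277, 154]);
  translate([0, 1385, 770]) cube([1150, 277, 154]);
}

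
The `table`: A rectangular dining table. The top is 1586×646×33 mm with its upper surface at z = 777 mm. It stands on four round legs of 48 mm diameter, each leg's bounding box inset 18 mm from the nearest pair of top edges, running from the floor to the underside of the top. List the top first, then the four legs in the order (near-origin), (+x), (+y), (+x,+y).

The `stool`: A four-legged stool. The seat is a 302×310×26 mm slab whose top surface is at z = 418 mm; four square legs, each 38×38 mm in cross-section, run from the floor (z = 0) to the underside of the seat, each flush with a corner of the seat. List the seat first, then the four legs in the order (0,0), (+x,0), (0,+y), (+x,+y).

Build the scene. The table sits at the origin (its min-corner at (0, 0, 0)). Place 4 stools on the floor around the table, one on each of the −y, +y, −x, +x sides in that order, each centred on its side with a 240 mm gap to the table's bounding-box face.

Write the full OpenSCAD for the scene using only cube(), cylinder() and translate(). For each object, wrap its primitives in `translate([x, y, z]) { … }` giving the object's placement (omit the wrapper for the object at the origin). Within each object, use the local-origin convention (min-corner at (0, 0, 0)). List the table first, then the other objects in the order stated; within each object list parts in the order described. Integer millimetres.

translate([0, 0, 744]) cube([1586, 646, 33]);
translate([42, 42, 0]) cylinder(h = 744, r = 24);
translate([1544, 42, 0]) cylinder(h = 744, r = 24);
translate([42, 604, 0]) cylinder(h = 744, r = 24);
translate([1544, 604, 0]) cylinder(h = 744, r = 24);
translate([642, -550, 0]) {
  translate([0, 0, 392]) cube([302, 310, 26]);
  cube([38, 38, 392]);
  translate([264, 0, 0]) cube([38, 38, 392]);
  translate([0, 272, 0]) cube([38, 38, 392]);
  translate([264, 272, 0]) cube([38, 38, 392]);
}
translate([642, 886, 0]) {
  translate([0, 0, 392]) cube([302, 310, 26]);
  cube([38, 38, 392]);
  translate([264, 0, 0]) cube([38, 38, 392]);
  translate([0, 272, 0]) cube([38, 38, 392]);
  translate([264, 272, 0]) cube([38, 38, 392]);
}
translate([-542, 168, 0]) {
  translate([0, 0, 392]) cube([302, 310, 26]);
  cube([38, 38, 392]);
  translate([264, 0, 0]) cube([38, 38, 392]);
  translate([0, 272, 0]) cube([38, 38, 392]);
  translate([264, 272, 0]) cube([38, 38, 392]);
}
translate([1826, 168, 0]) {
  translate([0, 0, 392]) cube([302, 310, 26]);
  cube([38, 38, 392]);
  translate([264, 0, 0]) cube([38, 38, 392]);
  translate([0, 272, 0]) cube([38, 38, 392]);
  translate([264, 272, 0]) cube([38, 38, 392]);
}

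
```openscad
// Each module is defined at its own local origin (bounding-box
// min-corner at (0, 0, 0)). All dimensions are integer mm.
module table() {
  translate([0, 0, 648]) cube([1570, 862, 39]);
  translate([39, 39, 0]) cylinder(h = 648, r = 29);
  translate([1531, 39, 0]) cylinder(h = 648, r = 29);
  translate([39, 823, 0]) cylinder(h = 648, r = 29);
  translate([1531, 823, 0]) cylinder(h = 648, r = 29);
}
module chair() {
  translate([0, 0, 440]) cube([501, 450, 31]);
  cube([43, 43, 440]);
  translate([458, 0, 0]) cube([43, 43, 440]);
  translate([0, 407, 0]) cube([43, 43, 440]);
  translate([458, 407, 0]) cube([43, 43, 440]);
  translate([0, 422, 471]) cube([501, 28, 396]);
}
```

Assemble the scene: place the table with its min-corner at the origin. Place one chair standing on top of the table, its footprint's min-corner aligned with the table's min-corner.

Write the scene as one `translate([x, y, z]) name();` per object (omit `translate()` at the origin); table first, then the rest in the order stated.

table();
translate([0, 0, 687]) chair();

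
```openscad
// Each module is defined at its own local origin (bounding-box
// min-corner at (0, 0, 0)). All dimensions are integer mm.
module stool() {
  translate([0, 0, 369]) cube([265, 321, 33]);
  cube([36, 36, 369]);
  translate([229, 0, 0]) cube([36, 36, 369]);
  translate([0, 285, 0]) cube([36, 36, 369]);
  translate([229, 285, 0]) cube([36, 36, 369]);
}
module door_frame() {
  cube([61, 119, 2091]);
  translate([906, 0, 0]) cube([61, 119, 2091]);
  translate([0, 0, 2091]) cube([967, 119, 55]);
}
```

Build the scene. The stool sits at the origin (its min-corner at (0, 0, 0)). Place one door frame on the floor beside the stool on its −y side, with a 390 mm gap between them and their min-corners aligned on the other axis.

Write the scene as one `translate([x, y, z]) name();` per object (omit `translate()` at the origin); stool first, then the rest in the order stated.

stool();
translate([0, -509, 0]) door_frame();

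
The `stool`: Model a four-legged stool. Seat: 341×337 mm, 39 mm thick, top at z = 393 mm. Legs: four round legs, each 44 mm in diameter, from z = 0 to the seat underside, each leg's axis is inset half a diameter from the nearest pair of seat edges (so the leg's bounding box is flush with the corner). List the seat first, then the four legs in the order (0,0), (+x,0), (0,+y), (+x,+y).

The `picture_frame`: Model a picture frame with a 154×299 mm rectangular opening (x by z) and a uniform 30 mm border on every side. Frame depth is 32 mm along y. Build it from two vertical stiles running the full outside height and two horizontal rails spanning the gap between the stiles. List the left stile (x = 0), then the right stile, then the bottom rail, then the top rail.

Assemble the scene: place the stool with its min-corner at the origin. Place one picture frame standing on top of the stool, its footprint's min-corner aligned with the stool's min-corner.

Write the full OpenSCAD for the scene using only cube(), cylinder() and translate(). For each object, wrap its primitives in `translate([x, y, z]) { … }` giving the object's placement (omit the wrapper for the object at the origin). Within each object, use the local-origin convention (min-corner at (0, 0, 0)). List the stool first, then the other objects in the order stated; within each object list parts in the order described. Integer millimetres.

translate([0, 0, 354]) cube([341, 337, 39]);
translate([22, 22, 0]) cylinder(h = 354, r = 22);
translate([319, 22, 0]) cylinder(h = 354, r = 22);
translate([22, 315, 0]) cylinder(h = 354, r = 22);
translate([319, 315, 0]) cylinder(h = 354, r = 22);
translate([0, 0, 393]) {
  cube([30, 32, 359]);
  translate([184, 0, 0]) cube([30, 32, 359]);
  translate([30, 0, 0]) cube([154, 32, 30]);
  translate([30, 0, 329]) cube([154, 32, 30]);
}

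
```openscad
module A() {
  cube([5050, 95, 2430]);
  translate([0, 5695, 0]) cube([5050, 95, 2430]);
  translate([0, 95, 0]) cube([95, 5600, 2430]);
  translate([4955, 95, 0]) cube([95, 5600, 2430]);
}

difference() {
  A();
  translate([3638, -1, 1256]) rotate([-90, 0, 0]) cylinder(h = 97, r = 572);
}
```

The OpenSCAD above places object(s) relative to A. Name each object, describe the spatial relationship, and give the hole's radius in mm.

The subtracted cylinder has r = 572 mm.

A is a house frame. The house frame has a circular hole through its front wall. The hole's radius is 572 mm.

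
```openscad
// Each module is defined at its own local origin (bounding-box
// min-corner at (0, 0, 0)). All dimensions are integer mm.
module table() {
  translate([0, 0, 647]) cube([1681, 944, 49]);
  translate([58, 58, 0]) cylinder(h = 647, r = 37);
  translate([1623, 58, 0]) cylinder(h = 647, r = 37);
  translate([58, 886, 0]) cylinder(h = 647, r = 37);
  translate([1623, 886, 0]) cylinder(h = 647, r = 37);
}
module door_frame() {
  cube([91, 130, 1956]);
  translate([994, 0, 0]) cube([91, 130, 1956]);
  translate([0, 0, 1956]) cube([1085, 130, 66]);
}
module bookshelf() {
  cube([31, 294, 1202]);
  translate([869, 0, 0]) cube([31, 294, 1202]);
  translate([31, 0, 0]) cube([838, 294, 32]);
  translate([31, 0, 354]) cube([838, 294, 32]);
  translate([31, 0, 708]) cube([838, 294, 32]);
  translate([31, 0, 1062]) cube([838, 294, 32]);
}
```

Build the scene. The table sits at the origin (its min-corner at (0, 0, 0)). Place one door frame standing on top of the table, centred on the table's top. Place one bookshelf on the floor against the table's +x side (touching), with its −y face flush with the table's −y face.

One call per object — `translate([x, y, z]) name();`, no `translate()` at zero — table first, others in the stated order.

table();
translate([298, 407, 696]) door_frame();
translate([1681, 0, 0]) bookshelf();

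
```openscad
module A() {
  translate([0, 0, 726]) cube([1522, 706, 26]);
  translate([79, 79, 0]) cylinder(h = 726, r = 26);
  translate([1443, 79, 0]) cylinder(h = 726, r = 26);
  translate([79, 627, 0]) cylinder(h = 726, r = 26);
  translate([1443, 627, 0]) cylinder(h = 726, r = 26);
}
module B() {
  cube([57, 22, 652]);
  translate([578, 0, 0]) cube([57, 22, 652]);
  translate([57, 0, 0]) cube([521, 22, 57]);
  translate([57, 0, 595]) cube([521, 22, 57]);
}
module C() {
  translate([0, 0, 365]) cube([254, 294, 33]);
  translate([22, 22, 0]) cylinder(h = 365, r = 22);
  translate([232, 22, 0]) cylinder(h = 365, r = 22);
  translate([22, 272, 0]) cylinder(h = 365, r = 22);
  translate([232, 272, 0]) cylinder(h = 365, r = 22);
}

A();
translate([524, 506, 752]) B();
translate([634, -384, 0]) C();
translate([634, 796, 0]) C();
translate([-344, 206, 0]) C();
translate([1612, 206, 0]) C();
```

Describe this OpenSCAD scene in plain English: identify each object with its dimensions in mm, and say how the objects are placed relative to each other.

A is a table: top 1522 mm (x) × 706 mm (y), 26 mm thick, upper face at z = 752 mm, on four round legs of 52 mm diameter, each leg's bounding box inset 53 mm from the nearest pair of top edges, running from z = 0 to the bottom of the top.

B is a rectangular picture frame lying in the x–z plane (depth along y). The opening is 521 mm wide (x) by 538 mm tall (z), surrounded by a border 57 mm wide on all four sides. The frame is 22 mm deep and is made of two full-height vertical stiles with two horizontal rails fitted between them.

C is a simple wooden stool: a rectangular seat 254 mm (x) by 294 mm (y), 33 mm thick, top face at z = 398 mm, on four round legs, each 44 mm in diameter. The legs rest on z = 0, each leg's axis is inset half a diameter from the nearest pair of seat edges (so the leg's bounding box is flush with the corner).

The picture frame is on top of the table. Four stools sit around the table at the −y, +y, −x, +x sides.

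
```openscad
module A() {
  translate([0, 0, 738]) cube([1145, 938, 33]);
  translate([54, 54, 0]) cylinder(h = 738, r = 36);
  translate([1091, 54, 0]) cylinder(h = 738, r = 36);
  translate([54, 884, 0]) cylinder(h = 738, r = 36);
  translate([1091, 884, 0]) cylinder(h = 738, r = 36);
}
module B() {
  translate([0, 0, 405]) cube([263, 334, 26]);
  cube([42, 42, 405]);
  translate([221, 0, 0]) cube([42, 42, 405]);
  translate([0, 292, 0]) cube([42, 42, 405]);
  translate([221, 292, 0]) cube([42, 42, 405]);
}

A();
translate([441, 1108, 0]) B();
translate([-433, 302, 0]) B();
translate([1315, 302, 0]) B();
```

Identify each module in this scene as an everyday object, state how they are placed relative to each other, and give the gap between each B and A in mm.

Each stool's nearest face is 170 mm from the table's bounding box.

A is a table. B is a stool. Three stools sit around the table at the +y, −x, +x sides. The gap between each stool and the table is 170 mm.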